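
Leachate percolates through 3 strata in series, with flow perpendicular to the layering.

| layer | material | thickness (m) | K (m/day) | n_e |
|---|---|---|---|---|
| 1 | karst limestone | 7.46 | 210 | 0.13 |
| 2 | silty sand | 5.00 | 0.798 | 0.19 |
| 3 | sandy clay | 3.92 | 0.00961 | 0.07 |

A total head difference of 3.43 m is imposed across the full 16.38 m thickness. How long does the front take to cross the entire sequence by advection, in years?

0.725

With flow normal to the layers, continuity requires the same specific discharge q through every layer.
Σ(b_i/K_i) = 7.46/210 + 5.00/0.798 + 3.92/0.00961 = 414.2 d.
q = Δh / Σ(b_i/K_i) = 3.43 / 414.2 = 0.008281 m/day.
In each layer the seepage velocity is v_i = q/n_i, so the layer transit time is t_i = b_i·n_i / q:
  layer 1 (karst limestone): t_1 = 7.46 × 0.13 / 0.008281 = 117.1 d
  layer 2 (silty sand): t_2 = 5.00 × 0.19 / 0.008281 = 114.7 d
  layer 3 (sandy clay): t_3 = 3.92 × 0.07 / 0.008281 = 33.14 d
Total t = Σ t_i = 265.0 days = 0.7255 years.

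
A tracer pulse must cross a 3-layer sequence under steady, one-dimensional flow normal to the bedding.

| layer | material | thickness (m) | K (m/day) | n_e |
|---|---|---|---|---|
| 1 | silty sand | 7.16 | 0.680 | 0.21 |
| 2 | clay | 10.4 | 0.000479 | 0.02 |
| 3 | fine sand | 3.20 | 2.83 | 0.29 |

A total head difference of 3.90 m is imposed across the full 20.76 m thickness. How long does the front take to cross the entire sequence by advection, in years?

With flow normal to the layers, continuity requires the same specific discharge q through every layer.
Σ(b_i/K_i) = 7.16/0.680 + 10.4/0.000479 + 3.20/2.83 = 21724 d.
q = Δh / Σ(b_i/K_i) = 3.90 / 21724 = 0.0001795 m/day.
In each layer the seepage velocity is v_i = q/n_i, so the layer transit time is t_i = b_i·n_i / q:
  layer 1 (silty sand): t_1 = 7.16 × 0.21 / 0.0001795 = 8375 d
  layer 2 (clay): t_2 = 10.4 × 0.02 / 0.0001795 = 1159 d
  layer 3 (fine sand): t_3 = 3.20 × 0.29 / 0.0001795 = 5169 d
Total t = Σ t_i = 14703 days = 40.25 years.

40.3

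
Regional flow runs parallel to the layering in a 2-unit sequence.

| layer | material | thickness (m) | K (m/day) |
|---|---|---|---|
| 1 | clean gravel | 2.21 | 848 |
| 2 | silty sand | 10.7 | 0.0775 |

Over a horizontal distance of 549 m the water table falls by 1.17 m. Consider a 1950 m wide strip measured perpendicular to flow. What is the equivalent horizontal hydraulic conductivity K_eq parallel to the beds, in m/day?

Flow is parallel to layering, so each bed carries its own Darcy discharge and the transmissivities add.
Σ(K_i·b_i) = 848×2.21 + 0.0775×10.7 = 1875 m²/day.
Total thickness b = 12.91 m, so K_eq = Σ(K_i·b_i)/b = 145.2 m/day.

145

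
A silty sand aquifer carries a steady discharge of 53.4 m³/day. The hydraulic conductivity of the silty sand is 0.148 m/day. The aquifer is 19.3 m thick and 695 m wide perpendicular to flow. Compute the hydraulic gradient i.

0.0269

Cross-sectional area A = 695 × 19.3 = 13414 m².
From Q = K·A·i, i = Q / (K·A) = 53.4 / (0.1480 × 13414) = 0.02690.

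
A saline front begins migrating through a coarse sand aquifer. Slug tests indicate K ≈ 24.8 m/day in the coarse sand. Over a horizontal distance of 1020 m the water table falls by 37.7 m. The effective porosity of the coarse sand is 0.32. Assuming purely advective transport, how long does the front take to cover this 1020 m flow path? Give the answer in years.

0.975

Hydraulic gradient i = Δh / L = 37.7 / 1020 = 0.03696.
Darcy flux q = K · i = 24.80 × 0.03696 = 0.9166 m/day.
Seepage velocity v = q / n_e = 0.9166 / 0.32 = 2.864 m/day.
Travel time t = L / v = 1020 / 2.864 = 356.1 days = 0.9749 years.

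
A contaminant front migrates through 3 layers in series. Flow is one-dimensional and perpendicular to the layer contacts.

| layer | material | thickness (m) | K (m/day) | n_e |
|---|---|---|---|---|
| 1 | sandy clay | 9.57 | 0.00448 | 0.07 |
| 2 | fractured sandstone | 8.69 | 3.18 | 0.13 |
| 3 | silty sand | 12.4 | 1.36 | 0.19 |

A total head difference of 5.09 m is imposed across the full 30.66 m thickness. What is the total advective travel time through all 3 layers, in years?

With flow normal to the layers, continuity requires the same specific discharge q through every layer.
Σ(b_i/K_i) = 9.57/0.00448 + 8.69/3.18 + 12.4/1.36 = 2148 d.
q = Δh / Σ(b_i/K_i) = 5.09 / 2148 = 0.002370 m/day.
In each layer the seepage velocity is v_i = q/n_i, so the layer transit time is t_i = b_i·n_i / q:
  layer 1 (sandy clay): t_1 = 9.57 × 0.07 / 0.002370 = 282.7 d
  layer 2 (fractured sandstone): t_2 = 8.69 × 0.13 / 0.002370 = 476.7 d
  layer 3 (silty sand): t_3 = 12.4 × 0.19 / 0.002370 = 994.2 d
Total t = Σ t_i = 1754 days = 4.801 years.

4.80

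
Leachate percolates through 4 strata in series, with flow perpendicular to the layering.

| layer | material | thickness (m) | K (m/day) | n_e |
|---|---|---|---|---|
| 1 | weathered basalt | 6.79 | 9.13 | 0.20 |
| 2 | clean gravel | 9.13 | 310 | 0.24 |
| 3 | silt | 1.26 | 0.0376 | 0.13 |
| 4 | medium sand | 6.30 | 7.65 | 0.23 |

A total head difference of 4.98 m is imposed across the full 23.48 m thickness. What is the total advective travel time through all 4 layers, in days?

36.4

With flow normal to the layers, continuity requires the same specific discharge q through every layer.
Σ(b_i/K_i) = 6.79/9.13 + 9.13/310 + 1.26/0.0376 + 6.30/7.65 = 35.11 d.
q = Δh / Σ(b_i/K_i) = 4.98 / 35.11 = 0.1419 m/day.
In each layer the seepage velocity is v_i = q/n_i, so the layer transit time is t_i = b_i·n_i / q:
  layer 1 (weathered basalt): t_1 = 6.79 × 0.20 / 0.1419 = 9.573 d
  layer 2 (clean gravel): t_2 = 9.13 × 0.24 / 0.1419 = 15.45 d
  layer 3 (silt): t_3 = 1.26 × 0.13 / 0.1419 = 1.155 d
  layer 4 (medium sand): t_4 = 6.30 × 0.23 / 0.1419 = 10.21 d
Total t = Σ t_i = 36.39 days.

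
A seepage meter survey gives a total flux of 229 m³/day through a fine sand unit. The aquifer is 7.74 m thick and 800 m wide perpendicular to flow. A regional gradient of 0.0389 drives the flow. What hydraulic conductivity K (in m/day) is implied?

0.951

Cross-sectional area A = 800 × 7.74 = 6192 m².
Hydraulic gradient i = 0.0389.
From Q = K·A·i, K = Q / (A·i) = 229 / (6192 × 0.03890) = 0.9507 m/day.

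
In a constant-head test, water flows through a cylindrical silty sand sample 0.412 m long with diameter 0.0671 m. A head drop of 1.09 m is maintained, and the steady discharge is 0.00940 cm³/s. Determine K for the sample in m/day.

Cross-sectional area A = π·(d/2)² = π × (0.0671/2)² = 0.003536 m².
Convert discharge: 0.00940 cm³/s = 9.400e-09 m³/s.
Darcy's law rearranged: K = Q·L / (A·Δh) = 9.400e-09 × 0.412 / (0.003536 × 1.09) = 1.005e-06 m/s = 0.08681 m/day.

0.0868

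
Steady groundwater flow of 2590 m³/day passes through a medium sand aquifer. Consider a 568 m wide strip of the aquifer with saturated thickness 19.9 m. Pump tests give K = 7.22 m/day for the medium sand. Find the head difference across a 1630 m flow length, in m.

Cross-sectional area A = 568 × 19.9 = 11303 m².
From Q = K·A·i, i = Q / (K·A) = 2590 / (7.220 × 11303) = 0.03174.
Head loss Δh = i · L = 0.03174 × 1630 = 51.73 m.

51.7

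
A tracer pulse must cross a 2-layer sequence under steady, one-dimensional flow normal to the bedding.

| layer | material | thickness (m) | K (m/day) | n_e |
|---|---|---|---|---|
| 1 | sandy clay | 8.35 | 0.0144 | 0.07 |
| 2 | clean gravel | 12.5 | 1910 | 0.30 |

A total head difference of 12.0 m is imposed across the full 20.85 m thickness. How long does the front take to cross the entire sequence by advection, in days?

209

With flow normal to the layers, continuity requires the same specific discharge q through every layer.
Σ(b_i/K_i) = 8.35/0.0144 + 12.5/1910 = 579.9 d.
q = Δh / Σ(b_i/K_i) = 12.0 / 579.9 = 0.02069 m/day.
In each layer the seepage velocity is v_i = q/n_i, so the layer transit time is t_i = b_i·n_i / q:
  layer 1 (sandy clay): t_1 = 8.35 × 0.07 / 0.02069 = 28.24 d
  layer 2 (clean gravel): t_2 = 12.5 × 0.30 / 0.02069 = 181.2 d
Total t = Σ t_i = 209.5 days.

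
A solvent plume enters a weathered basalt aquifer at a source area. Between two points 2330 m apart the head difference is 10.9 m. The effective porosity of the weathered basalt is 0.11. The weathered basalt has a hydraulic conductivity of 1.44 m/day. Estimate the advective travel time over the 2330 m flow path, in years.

104

Hydraulic gradient i = Δh / L = 10.9 / 2330 = 0.004678.
Darcy flux q = K · i = 1.440 × 0.004678 = 0.006736 m/day.
Seepage velocity v = q / n_e = 0.006736 / 0.11 = 0.06124 m/day.
Travel time t = L / v = 2330 / 0.06124 = 38047 days = 104.2 years.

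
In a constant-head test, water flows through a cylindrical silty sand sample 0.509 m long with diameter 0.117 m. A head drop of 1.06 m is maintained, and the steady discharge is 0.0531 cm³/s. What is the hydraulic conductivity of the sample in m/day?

0.205

Cross-sectional area A = π·(d/2)² = π × (0.117/2)² = 0.01075 m².
Convert discharge: 0.0531 cm³/s = 5.310e-08 m³/s.
Darcy's law rearranged: K = Q·L / (A·Δh) = 5.310e-08 × 0.509 / (0.01075 × 1.06) = 2.372e-06 m/s = 0.2049 m/day.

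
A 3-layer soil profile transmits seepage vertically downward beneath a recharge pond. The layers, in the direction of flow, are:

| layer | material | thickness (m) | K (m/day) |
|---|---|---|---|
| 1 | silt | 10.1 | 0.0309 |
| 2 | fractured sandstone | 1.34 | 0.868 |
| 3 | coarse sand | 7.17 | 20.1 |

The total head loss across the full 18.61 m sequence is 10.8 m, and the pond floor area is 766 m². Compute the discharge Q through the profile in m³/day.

25.2

Flow is perpendicular to layering, so the layers act in series and the equivalent K is the thickness-weighted harmonic mean.
Total thickness L = 10.1 + 1.34 + 7.17 = 18.61 m.
Σ(b_i/K_i) = 10.1/0.0309 + 1.34/0.868 + 7.17/20.1 = 328.8 d.
K_eq = L / Σ(b_i/K_i) = 18.61 / 328.8 = 0.05661 m/day.
Q = K_eq · A · (Δh/L) = 0.05661 × 766 × (10.8/18.61) = 25.16 m³/day.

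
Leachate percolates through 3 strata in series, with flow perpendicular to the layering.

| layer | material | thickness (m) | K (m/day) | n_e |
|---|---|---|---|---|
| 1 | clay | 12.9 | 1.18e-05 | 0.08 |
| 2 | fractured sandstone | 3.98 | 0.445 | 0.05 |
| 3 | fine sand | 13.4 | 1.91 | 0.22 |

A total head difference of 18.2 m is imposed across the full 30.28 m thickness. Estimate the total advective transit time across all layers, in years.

With flow normal to the layers, continuity requires the same specific discharge q through every layer.
Σ(b_i/K_i) = 12.9/1.18e-05 + 3.98/0.445 + 13.4/1.91 = 1.093e+06 d.
q = Δh / Σ(b_i/K_i) = 18.2 / 1.093e+06 = 1.665e-05 m/day.
In each layer the seepage velocity is v_i = q/n_i, so the layer transit time is t_i = b_i·n_i / q:
  layer 1 (clay): t_1 = 12.9 × 0.08 / 1.665e-05 = 61990 d
  layer 2 (fractured sandstone): t_2 = 3.98 × 0.05 / 1.665e-05 = 11954 d
  layer 3 (fine sand): t_3 = 13.4 × 0.22 / 1.665e-05 = 1.771e+05 d
Total t = Σ t_i = 2.510e+05 days = 687.3 years.

687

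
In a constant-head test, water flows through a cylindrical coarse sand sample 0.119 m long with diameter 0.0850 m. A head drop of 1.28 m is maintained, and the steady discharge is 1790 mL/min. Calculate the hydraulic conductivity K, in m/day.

42.2

Cross-sectional area A = π·(d/2)² = π × (0.0850/2)² = 0.005675 m².
Convert discharge: 1790 mL/min = 2.983e-05 m³/s.
Darcy's law rearranged: K = Q·L / (A·Δh) = 2.983e-05 × 0.119 / (0.005675 × 1.28) = 0.0004888 m/s = 42.23 m/day.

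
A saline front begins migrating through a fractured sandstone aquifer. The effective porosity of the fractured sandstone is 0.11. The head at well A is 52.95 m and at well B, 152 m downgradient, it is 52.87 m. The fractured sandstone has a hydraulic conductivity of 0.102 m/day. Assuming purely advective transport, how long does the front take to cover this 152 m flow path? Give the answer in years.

853

Hydraulic gradient i = (52.95 − 52.87) / 152 = 0.08 / 152 = 0.0005263.
Darcy flux q = K · i = 0.1020 × 0.0005263 = 5.368e-05 m/day.
Seepage velocity v = q / n_e = 5.368e-05 / 0.11 = 0.0004880 m/day.
Travel time t = L / v = 152 / 0.0004880 = 3.115e+05 days = 852.7 years.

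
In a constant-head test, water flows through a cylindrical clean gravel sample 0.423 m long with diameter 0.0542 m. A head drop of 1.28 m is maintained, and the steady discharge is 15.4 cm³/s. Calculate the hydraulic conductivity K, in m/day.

Cross-sectional area A = π·(d/2)² = π × (0.0542/2)² = 0.002307 m².
Convert discharge: 15.4 cm³/s = 1.540e-05 m³/s.
Darcy's law rearranged: K = Q·L / (A·Δh) = 1.540e-05 × 0.423 / (0.002307 × 1.28) = 0.002206 m/s = 190.6 m/day.

191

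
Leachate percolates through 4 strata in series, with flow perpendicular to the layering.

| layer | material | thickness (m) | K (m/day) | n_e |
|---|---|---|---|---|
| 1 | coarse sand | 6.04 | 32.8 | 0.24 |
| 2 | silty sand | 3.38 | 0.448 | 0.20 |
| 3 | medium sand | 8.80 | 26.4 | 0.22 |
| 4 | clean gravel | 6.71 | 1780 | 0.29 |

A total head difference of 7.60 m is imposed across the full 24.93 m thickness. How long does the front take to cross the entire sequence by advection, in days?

With flow normal to the layers, continuity requires the same specific discharge q through every layer.
Σ(b_i/K_i) = 6.04/32.8 + 3.38/0.448 + 8.80/26.4 + 6.71/1780 = 8.066 d.
q = Δh / Σ(b_i/K_i) = 7.60 / 8.066 = 0.9422 m/day.
In each layer the seepage velocity is v_i = q/n_i, so the layer transit time is t_i = b_i·n_i / q:
  layer 1 (coarse sand): t_1 = 6.04 × 0.24 / 0.9422 = 1.538 d
  layer 2 (silty sand): t_2 = 3.38 × 0.20 / 0.9422 = 0.7174 d
  layer 3 (medium sand): t_3 = 8.80 × 0.22 / 0.9422 = 2.055 d
  layer 4 (clean gravel): t_4 = 6.71 × 0.29 / 0.9422 = 2.065 d
Total t = Σ t_i = 6.376 days.

6.38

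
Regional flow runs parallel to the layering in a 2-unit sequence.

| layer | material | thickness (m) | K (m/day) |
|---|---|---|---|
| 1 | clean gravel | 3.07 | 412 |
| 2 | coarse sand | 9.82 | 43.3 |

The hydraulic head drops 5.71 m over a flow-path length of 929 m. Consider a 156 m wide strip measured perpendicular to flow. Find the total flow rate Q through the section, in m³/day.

1620

Flow is parallel to layering, so each bed carries its own Darcy discharge and the transmissivities add.
Σ(K_i·b_i) = 412×3.07 + 43.3×9.82 = 1690 m²/day.
Hydraulic gradient i = Δh / L = 5.71 / 929 = 0.006146.
Q = Σ(K_i·b_i) · W · i = 1690 × 156 × 0.006146 = 1620 m³/day.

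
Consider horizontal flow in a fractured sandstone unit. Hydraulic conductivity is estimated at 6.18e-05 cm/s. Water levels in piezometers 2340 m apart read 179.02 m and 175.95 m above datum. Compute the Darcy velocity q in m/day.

Convert K: 6.18e-05 cm/s × 864 = 0.05340 m/day.
Hydraulic gradient i = (179.02 − 175.95) / 2340 = 3.07 / 2340 = 0.001312.
Specific discharge q = K · i = 0.05340 × 0.001312 = 7.005e-05 m/day.

7.01e-05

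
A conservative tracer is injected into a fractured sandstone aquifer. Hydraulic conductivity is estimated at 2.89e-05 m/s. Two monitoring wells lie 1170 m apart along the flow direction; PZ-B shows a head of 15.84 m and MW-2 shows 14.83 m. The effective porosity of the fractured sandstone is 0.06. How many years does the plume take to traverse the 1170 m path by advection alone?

Convert K: 2.89e-05 m/s × 86400 = 2.497 m/day.
Hydraulic gradient i = (15.84 − 14.83) / 1170 = 1.01 / 1170 = 0.0008632.
Darcy flux q = K · i = 2.497 × 0.0008632 = 0.002155 m/day.
Seepage velocity v = q / n_e = 0.002155 / 0.06 = 0.03592 m/day.
Travel time t = L / v = 1170 / 0.03592 = 32568 days = 89.17 years.

89.2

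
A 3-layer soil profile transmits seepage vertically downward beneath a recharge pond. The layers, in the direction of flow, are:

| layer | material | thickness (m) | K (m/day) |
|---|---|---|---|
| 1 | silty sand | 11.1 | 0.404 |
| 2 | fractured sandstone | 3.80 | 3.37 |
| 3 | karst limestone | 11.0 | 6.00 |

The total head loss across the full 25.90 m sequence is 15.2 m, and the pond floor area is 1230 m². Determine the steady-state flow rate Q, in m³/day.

Flow is perpendicular to layering, so the layers act in series and the equivalent K is the thickness-weighted harmonic mean.
Total thickness L = 11.1 + 3.80 + 11.0 = 25.90 m.
Σ(b_i/K_i) = 11.1/0.404 + 3.80/3.37 + 11.0/6.00 = 30.44 d.
K_eq = L / Σ(b_i/K_i) = 25.90 / 30.44 = 0.8510 m/day.
Q = K_eq · A · (Δh/L) = 0.8510 × 1230 × (15.2/25.90) = 614.3 m³/day.

614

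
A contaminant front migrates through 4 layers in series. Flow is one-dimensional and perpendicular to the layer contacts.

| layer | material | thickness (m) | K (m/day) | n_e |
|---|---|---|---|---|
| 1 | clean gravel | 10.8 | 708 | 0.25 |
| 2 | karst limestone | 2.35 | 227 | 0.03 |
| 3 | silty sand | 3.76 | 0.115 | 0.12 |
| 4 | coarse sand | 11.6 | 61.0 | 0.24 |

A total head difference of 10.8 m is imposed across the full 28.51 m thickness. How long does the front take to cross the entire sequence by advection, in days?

18.3

With flow normal to the layers, continuity requires the same specific discharge q through every layer.
Σ(b_i/K_i) = 10.8/708 + 2.35/227 + 3.76/0.115 + 11.6/61.0 = 32.91 d.
q = Δh / Σ(b_i/K_i) = 10.8 / 32.91 = 0.3282 m/day.
In each layer the seepage velocity is v_i = q/n_i, so the layer transit time is t_i = b_i·n_i / q:
  layer 1 (clean gravel): t_1 = 10.8 × 0.25 / 0.3282 = 8.228 d
  layer 2 (karst limestone): t_2 = 2.35 × 0.03 / 0.3282 = 0.2148 d
  layer 3 (silty sand): t_3 = 3.76 × 0.12 / 0.3282 = 1.375 d
  layer 4 (coarse sand): t_4 = 11.6 × 0.24 / 0.3282 = 8.484 d
Total t = Σ t_i = 18.30 days.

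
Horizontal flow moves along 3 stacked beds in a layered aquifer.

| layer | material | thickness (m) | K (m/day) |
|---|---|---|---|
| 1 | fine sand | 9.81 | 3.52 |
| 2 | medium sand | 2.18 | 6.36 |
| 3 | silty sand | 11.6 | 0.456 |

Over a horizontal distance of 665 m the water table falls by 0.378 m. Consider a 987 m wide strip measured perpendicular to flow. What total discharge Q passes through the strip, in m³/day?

Flow is parallel to layering, so each bed carries its own Darcy discharge and the transmissivities add.
Σ(K_i·b_i) = 3.52×9.81 + 6.36×2.18 + 0.456×11.6 = 53.69 m²/day.
Hydraulic gradient i = Δh / L = 0.378 / 665 = 0.0005684.
Q = Σ(K_i·b_i) · W · i = 53.69 × 987 × 0.0005684 = 30.12 m³/day.

30.1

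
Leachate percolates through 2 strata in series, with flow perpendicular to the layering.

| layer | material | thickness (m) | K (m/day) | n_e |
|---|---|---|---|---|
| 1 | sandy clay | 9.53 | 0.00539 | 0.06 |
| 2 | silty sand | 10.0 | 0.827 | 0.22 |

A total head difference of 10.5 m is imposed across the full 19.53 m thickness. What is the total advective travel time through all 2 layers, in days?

470

With flow normal to the layers, continuity requires the same specific discharge q through every layer.
Σ(b_i/K_i) = 9.53/0.00539 + 10.0/0.827 = 1780 d.
q = Δh / Σ(b_i/K_i) = 10.5 / 1780 = 0.005898 m/day.
In each layer the seepage velocity is v_i = q/n_i, so the layer transit time is t_i = b_i·n_i / q:
  layer 1 (sandy clay): t_1 = 9.53 × 0.06 / 0.005898 = 96.94 d
  layer 2 (silty sand): t_2 = 10.0 × 0.22 / 0.005898 = 373.0 d
Total t = Σ t_i = 469.9 days.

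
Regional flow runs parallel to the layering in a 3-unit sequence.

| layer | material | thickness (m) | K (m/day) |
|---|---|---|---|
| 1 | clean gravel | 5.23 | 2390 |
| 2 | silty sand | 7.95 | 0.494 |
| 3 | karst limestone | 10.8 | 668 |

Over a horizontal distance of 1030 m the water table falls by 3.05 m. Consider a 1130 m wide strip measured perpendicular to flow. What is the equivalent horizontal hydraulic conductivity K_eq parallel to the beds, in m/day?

822

Flow is parallel to layering, so each bed carries its own Darcy discharge and the transmissivities add.
Σ(K_i·b_i) = 2390×5.23 + 0.494×7.95 + 668×10.8 = 19718 m²/day.
Total thickness b = 23.98 m, so K_eq = Σ(K_i·b_i)/b = 822.3 m/day.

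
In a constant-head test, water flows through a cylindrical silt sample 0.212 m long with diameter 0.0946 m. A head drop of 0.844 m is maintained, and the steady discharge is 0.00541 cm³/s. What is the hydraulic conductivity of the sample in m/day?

Cross-sectional area A = π·(d/2)² = π × (0.0946/2)² = 0.007029 m².
Convert discharge: 0.00541 cm³/s = 5.410e-09 m³/s.
Darcy's law rearranged: K = Q·L / (A·Δh) = 5.410e-09 × 0.212 / (0.007029 × 0.844) = 1.933e-07 m/s = 0.01670 m/day.

0.0167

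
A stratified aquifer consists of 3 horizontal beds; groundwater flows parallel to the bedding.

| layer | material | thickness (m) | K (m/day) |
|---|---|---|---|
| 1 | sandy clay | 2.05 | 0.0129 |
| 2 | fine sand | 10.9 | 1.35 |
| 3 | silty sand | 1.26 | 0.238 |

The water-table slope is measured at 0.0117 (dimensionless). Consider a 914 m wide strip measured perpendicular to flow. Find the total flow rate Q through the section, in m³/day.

161

Flow is parallel to layering, so each bed carries its own Darcy discharge and the transmissivities add.
Σ(K_i·b_i) = 0.0129×2.05 + 1.35×10.9 + 0.238×1.26 = 15.04 m²/day.
Hydraulic gradient i = 0.0117.
Q = Σ(K_i·b_i) · W · i = 15.04 × 914 × 0.01170 = 160.8 m³/day.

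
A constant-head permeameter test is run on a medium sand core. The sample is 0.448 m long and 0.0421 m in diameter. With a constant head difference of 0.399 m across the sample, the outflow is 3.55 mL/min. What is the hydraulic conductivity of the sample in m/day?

4.12

Cross-sectional area A = π·(d/2)² = π × (0.0421/2)² = 0.001392 m².
Convert discharge: 3.55 mL/min = 5.917e-08 m³/s.
Darcy's law rearranged: K = Q·L / (A·Δh) = 5.917e-08 × 0.448 / (0.001392 × 0.399) = 4.772e-05 m/s = 4.123 m/day.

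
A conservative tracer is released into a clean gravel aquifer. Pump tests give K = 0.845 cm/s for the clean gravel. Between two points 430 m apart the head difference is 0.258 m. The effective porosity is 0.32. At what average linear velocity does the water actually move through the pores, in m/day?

Convert K: 0.845 cm/s × 864 = 730.1 m/day.
Hydraulic gradient i = Δh / L = 0.258 / 430 = 0.0006000.
Darcy flux q = K · i = 730.1 × 0.0006000 = 0.4380 m/day.
Seepage velocity v = q / n_e = 0.4380 / 0.32 = 1.369 m/day.

1.37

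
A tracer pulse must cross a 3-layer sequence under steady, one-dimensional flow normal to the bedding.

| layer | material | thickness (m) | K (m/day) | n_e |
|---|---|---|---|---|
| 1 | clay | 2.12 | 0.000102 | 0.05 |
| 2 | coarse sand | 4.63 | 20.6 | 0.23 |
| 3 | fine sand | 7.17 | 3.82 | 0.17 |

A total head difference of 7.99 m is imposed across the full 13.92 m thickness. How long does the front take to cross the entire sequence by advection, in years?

17.0

With flow normal to the layers, continuity requires the same specific discharge q through every layer.
Σ(b_i/K_i) = 2.12/0.000102 + 4.63/20.6 + 7.17/3.82 = 20786 d.
q = Δh / Σ(b_i/K_i) = 7.99 / 20786 = 0.0003844 m/day.
In each layer the seepage velocity is v_i = q/n_i, so the layer transit time is t_i = b_i·n_i / q:
  layer 1 (clay): t_1 = 2.12 × 0.05 / 0.0003844 = 275.8 d
  layer 2 (coarse sand): t_2 = 4.63 × 0.23 / 0.0003844 = 2770 d
  layer 3 (fine sand): t_3 = 7.17 × 0.17 / 0.0003844 = 3171 d
Total t = Σ t_i = 6217 days = 17.02 years.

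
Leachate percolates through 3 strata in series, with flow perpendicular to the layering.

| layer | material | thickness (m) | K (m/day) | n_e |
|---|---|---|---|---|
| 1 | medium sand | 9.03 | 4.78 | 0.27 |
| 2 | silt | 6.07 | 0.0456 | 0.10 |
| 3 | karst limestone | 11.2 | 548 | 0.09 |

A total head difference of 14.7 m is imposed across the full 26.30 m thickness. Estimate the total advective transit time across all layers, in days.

37.2

With flow normal to the layers, continuity requires the same specific discharge q through every layer.
Σ(b_i/K_i) = 9.03/4.78 + 6.07/0.0456 + 11.2/548 = 135.0 d.
q = Δh / Σ(b_i/K_i) = 14.7 / 135.0 = 0.1089 m/day.
In each layer the seepage velocity is v_i = q/n_i, so the layer transit time is t_i = b_i·n_i / q:
  layer 1 (medium sand): t_1 = 9.03 × 0.27 / 0.1089 = 22.39 d
  layer 2 (silt): t_2 = 6.07 × 0.10 / 0.1089 = 5.575 d
  layer 3 (karst limestone): t_3 = 11.2 × 0.09 / 0.1089 = 9.259 d
Total t = Σ t_i = 37.23 days.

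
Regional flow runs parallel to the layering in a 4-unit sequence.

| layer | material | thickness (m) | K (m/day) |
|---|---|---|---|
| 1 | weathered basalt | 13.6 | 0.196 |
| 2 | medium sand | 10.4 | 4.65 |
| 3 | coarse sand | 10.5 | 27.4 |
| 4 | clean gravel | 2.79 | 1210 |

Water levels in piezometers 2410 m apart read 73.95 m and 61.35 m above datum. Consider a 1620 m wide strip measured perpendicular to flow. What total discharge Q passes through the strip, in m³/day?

Flow is parallel to layering, so each bed carries its own Darcy discharge and the transmissivities add.
Σ(K_i·b_i) = 0.196×13.6 + 4.65×10.4 + 27.4×10.5 + 1210×2.79 = 3715 m²/day.
Hydraulic gradient i = (73.95 − 61.35) / 2410 = 12.6 / 2410 = 0.005228.
Q = Σ(K_i·b_i) · W · i = 3715 × 1620 × 0.005228 = 31462 m³/day.

31500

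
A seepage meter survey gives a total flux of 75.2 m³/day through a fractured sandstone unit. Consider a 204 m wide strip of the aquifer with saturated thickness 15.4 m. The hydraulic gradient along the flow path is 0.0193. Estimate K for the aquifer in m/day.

1.24

Cross-sectional area A = 204 × 15.4 = 3142 m².
Hydraulic gradient i = 0.0193.
From Q = K·A·i, K = Q / (A·i) = 75.2 / (3142 × 0.01930) = 1.240 m/day.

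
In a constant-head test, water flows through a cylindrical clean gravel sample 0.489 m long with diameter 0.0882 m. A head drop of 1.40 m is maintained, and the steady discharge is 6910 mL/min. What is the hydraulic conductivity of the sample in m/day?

Cross-sectional area A = π·(d/2)² = π × (0.0882/2)² = 0.006110 m².
Convert discharge: 6910 mL/min = 0.0001152 m³/s.
Darcy's law rearranged: K = Q·L / (A·Δh) = 0.0001152 × 0.489 / (0.006110 × 1.40) = 0.006584 m/s = 568.8 m/day.

569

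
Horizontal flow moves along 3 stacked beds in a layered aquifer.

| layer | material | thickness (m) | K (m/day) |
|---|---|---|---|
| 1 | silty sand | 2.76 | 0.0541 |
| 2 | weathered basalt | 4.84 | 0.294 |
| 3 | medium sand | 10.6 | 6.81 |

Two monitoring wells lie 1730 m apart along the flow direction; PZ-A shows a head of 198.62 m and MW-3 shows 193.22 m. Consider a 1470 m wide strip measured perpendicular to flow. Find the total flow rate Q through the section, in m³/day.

Flow is parallel to layering, so each bed carries its own Darcy discharge and the transmissivities add.
Σ(K_i·b_i) = 0.0541×2.76 + 0.294×4.84 + 6.81×10.6 = 73.76 m²/day.
Hydraulic gradient i = (198.62 − 193.22) / 1730 = 5.4 / 1730 = 0.003121.
Q = Σ(K_i·b_i) · W · i = 73.76 × 1470 × 0.003121 = 338.4 m³/day.

338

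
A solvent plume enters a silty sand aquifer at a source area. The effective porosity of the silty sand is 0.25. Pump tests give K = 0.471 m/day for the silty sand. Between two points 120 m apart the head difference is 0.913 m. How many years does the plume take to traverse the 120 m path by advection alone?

22.9

Hydraulic gradient i = Δh / L = 0.913 / 120 = 0.007608.
Darcy flux q = K · i = 0.4710 × 0.007608 = 0.003584 m/day.
Seepage velocity v = q / n_e = 0.003584 / 0.25 = 0.01433 m/day.
Travel time t = L / v = 120 / 0.01433 = 8372 days = 22.92 years.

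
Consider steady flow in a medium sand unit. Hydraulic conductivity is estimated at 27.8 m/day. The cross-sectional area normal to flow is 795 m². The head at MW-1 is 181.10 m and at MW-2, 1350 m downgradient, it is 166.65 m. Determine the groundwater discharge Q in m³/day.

Hydraulic gradient i = (181.10 − 166.65) / 1350 = 14.45 / 1350 = 0.01070.
Darcy's law: Q = K · A · i = 27.80 × 795.0 × 0.01070 = 236.6 m³/day.

237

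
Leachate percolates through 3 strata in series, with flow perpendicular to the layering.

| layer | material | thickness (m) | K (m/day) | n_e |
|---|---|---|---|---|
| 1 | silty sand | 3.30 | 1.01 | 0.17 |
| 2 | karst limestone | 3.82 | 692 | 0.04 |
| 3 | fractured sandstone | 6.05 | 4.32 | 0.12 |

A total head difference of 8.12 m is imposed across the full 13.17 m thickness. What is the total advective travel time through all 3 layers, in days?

With flow normal to the layers, continuity requires the same specific discharge q through every layer.
Σ(b_i/K_i) = 3.30/1.01 + 3.82/692 + 6.05/4.32 = 4.673 d.
q = Δh / Σ(b_i/K_i) = 8.12 / 4.673 = 1.738 m/day.
In each layer the seepage velocity is v_i = q/n_i, so the layer transit time is t_i = b_i·n_i / q:
  layer 1 (silty sand): t_1 = 3.30 × 0.17 / 1.738 = 0.3229 d
  layer 2 (karst limestone): t_2 = 3.82 × 0.04 / 1.738 = 0.08794 d
  layer 3 (fractured sandstone): t_3 = 6.05 × 0.12 / 1.738 = 0.4178 d
Total t = Σ t_i = 0.8286 days.

0.829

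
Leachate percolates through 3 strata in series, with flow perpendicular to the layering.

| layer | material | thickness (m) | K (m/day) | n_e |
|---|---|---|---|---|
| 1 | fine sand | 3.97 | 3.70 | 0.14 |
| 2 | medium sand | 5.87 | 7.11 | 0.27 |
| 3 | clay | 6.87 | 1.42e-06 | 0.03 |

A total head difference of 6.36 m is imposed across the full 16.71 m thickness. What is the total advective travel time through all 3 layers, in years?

With flow normal to the layers, continuity requires the same specific discharge q through every layer.
Σ(b_i/K_i) = 3.97/3.70 + 5.87/7.11 + 6.87/1.42e-06 = 4.838e+06 d.
q = Δh / Σ(b_i/K_i) = 6.36 / 4.838e+06 = 1.315e-06 m/day.
In each layer the seepage velocity is v_i = q/n_i, so the layer transit time is t_i = b_i·n_i / q:
  layer 1 (fine sand): t_1 = 3.97 × 0.14 / 1.315e-06 = 4.228e+05 d
  layer 2 (medium sand): t_2 = 5.87 × 0.27 / 1.315e-06 = 1.206e+06 d
  layer 3 (clay): t_3 = 6.87 × 0.03 / 1.315e-06 = 1.568e+05 d
Total t = Σ t_i = 1.785e+06 days = 4888 years.

4890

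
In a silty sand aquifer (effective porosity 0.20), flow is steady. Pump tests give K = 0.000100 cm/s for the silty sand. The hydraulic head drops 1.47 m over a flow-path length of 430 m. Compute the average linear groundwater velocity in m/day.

Convert K: 0.000100 cm/s × 864 = 0.08640 m/day.
Hydraulic gradient i = Δh / L = 1.47 / 430 = 0.003419.
Darcy flux q = K · i = 0.08640 × 0.003419 = 0.0002954 m/day.
Seepage velocity v = q / n_e = 0.0002954 / 0.20 = 0.001477 m/day.

0.00148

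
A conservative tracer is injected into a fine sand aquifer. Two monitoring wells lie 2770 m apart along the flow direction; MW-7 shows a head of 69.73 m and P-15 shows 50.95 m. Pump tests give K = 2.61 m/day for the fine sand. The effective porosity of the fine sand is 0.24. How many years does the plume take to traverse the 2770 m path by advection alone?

103

Hydraulic gradient i = (69.73 − 50.95) / 2770 = 18.78 / 2770 = 0.006780.
Darcy flux q = K · i = 2.610 × 0.006780 = 0.01770 m/day.
Seepage velocity v = q / n_e = 0.01770 / 0.24 = 0.07373 m/day.
Travel time t = L / v = 2770 / 0.07373 = 37569 days = 102.9 years.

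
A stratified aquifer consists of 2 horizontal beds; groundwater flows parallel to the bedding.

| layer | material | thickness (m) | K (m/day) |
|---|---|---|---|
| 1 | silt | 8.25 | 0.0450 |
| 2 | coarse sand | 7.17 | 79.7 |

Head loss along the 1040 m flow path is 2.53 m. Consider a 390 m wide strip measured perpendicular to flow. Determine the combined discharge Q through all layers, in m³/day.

543

Flow is parallel to layering, so each bed carries its own Darcy discharge and the transmissivities add.
Σ(K_i·b_i) = 0.0450×8.25 + 79.7×7.17 = 571.8 m²/day.
Hydraulic gradient i = Δh / L = 2.53 / 1040 = 0.002433.
Q = Σ(K_i·b_i) · W · i = 571.8 × 390 × 0.002433 = 542.5 m³/day.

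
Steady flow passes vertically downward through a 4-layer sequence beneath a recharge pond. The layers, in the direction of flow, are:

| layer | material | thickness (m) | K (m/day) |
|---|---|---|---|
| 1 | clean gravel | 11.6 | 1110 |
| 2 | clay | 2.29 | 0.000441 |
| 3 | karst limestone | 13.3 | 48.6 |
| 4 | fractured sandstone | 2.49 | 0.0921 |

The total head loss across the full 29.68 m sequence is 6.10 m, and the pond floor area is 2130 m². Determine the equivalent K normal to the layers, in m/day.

0.00569

Flow is perpendicular to layering, so the layers act in series and the equivalent K is the thickness-weighted harmonic mean.
Total thickness L = 11.6 + 2.29 + 13.3 + 2.49 = 29.68 m.
Σ(b_i/K_i) = 11.6/1110 + 2.29/0.000441 + 13.3/48.6 + 2.49/0.0921 = 5220 d.
K_eq = L / Σ(b_i/K_i) = 29.68 / 5220 = 0.005686 m/day.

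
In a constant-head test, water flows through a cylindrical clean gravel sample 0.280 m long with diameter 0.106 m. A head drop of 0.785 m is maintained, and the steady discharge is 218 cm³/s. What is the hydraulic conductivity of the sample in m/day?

Cross-sectional area A = π·(d/2)² = π × (0.106/2)² = 0.008825 m².
Convert discharge: 218 cm³/s = 0.0002180 m³/s.
Darcy's law rearranged: K = Q·L / (A·Δh) = 0.0002180 × 0.280 / (0.008825 × 0.785) = 0.008811 m/s = 761.3 m/day.

761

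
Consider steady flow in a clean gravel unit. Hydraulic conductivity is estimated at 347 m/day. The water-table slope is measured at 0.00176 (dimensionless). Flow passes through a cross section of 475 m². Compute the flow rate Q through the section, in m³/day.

290

Hydraulic gradient i = 0.00176.
Darcy's law: Q = K · A · i = 347.0 × 475.0 × 0.001760 = 290.1 m³/day.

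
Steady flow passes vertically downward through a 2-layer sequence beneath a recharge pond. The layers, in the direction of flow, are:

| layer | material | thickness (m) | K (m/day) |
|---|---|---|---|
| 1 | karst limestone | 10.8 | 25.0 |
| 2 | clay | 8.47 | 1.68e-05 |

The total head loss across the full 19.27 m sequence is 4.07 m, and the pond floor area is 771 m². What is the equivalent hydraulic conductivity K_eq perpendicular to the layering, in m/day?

Flow is perpendicular to layering, so the layers act in series and the equivalent K is the thickness-weighted harmonic mean.
Total thickness L = 10.8 + 8.47 = 19.27 m.
Σ(b_i/K_i) = 10.8/25.0 + 8.47/1.68e-05 = 5.042e+05 d.
K_eq = L / Σ(b_i/K_i) = 19.27 / 5.042e+05 = 3.822e-05 m/day.

3.82e-05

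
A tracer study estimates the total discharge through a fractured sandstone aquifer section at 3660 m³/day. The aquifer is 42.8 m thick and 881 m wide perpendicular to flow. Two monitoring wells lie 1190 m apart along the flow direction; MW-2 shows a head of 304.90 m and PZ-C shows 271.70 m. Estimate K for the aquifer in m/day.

Cross-sectional area A = 881 × 42.8 = 37707 m².
Hydraulic gradient i = (304.90 − 271.70) / 1190 = 33.2 / 1190 = 0.02790.
From Q = K·A·i, K = Q / (A·i) = 3660 / (37707 × 0.02790) = 3.479 m/day.

3.48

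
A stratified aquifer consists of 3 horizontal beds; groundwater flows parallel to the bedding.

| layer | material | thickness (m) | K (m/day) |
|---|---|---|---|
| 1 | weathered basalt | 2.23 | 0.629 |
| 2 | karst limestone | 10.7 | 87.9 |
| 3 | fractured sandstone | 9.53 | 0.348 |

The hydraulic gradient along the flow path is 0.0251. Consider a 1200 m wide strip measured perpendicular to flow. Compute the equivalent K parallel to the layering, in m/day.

42.1

Flow is parallel to layering, so each bed carries its own Darcy discharge and the transmissivities add.
Σ(K_i·b_i) = 0.629×2.23 + 87.9×10.7 + 0.348×9.53 = 945.2 m²/day.
Total thickness b = 22.46 m, so K_eq = Σ(K_i·b_i)/b = 42.09 m/day.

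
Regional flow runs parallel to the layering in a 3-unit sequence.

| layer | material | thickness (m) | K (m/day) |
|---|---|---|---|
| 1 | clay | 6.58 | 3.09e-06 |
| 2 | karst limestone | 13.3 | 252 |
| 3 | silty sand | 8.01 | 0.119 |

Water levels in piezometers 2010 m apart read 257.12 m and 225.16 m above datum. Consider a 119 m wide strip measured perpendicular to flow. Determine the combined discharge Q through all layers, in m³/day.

Flow is parallel to layering, so each bed carries its own Darcy discharge and the transmissivities add.
Σ(K_i·b_i) = 3.09e-06×6.58 + 252×13.3 + 0.119×8.01 = 3353 m²/day.
Hydraulic gradient i = (257.12 − 225.16) / 2010 = 31.96 / 2010 = 0.01590.
Q = Σ(K_i·b_i) · W · i = 3353 × 119 × 0.01590 = 6344 m³/day.

6340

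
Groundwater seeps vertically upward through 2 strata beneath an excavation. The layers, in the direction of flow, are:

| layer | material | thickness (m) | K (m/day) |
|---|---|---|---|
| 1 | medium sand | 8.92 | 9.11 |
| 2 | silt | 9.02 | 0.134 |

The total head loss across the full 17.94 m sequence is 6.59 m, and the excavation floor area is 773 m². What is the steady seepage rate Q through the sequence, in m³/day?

Flow is perpendicular to layering, so the layers act in series and the equivalent K is the thickness-weighted harmonic mean.
Total thickness L = 8.92 + 9.02 = 17.94 m.
Σ(b_i/K_i) = 8.92/9.11 + 9.02/0.134 = 68.29 d.
K_eq = L / Σ(b_i/K_i) = 17.94 / 68.29 = 0.2627 m/day.
Q = K_eq · A · (Δh/L) = 0.2627 × 773 × (6.59/17.94) = 74.59 m³/day.

74.6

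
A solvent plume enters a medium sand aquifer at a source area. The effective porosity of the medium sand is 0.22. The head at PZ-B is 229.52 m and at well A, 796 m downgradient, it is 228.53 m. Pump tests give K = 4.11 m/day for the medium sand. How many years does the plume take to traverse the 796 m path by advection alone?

93.8

Hydraulic gradient i = (229.52 − 228.53) / 796 = 0.99 / 796 = 0.001244.
Darcy flux q = K · i = 4.110 × 0.001244 = 0.005112 m/day.
Seepage velocity v = q / n_e = 0.005112 / 0.22 = 0.02323 m/day.
Travel time t = L / v = 796 / 0.02323 = 34259 days = 93.80 years.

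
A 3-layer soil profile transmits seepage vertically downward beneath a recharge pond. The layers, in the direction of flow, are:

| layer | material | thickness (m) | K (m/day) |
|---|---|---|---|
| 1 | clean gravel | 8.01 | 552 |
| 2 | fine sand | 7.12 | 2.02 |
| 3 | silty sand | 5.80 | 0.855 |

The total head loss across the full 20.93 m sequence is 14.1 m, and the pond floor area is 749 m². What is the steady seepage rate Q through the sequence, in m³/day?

Flow is perpendicular to layering, so the layers act in series and the equivalent K is the thickness-weighted harmonic mean.
Total thickness L = 8.01 + 7.12 + 5.80 = 20.93 m.
Σ(b_i/K_i) = 8.01/552 + 7.12/2.02 + 5.80/0.855 = 10.32 d.
K_eq = L / Σ(b_i/K_i) = 20.93 / 10.32 = 2.028 m/day.
Q = K_eq · A · (Δh/L) = 2.028 × 749 × (14.1/20.93) = 1023 m³/day.

1020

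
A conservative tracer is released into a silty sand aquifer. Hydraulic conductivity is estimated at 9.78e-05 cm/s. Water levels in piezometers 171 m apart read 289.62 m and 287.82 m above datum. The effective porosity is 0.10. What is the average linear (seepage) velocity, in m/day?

Convert K: 9.78e-05 cm/s × 864 = 0.08450 m/day.
Hydraulic gradient i = (289.62 − 287.82) / 171 = 1.8 / 171 = 0.01053.
Darcy flux q = K · i = 0.08450 × 0.01053 = 0.0008895 m/day.
Seepage velocity v = q / n_e = 0.0008895 / 0.10 = 0.008895 m/day.

0.00889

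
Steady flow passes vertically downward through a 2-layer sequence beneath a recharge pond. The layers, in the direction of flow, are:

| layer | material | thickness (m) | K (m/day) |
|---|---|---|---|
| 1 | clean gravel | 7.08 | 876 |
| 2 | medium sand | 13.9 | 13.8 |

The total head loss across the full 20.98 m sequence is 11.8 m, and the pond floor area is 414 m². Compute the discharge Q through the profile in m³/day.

Flow is perpendicular to layering, so the layers act in series and the equivalent K is the thickness-weighted harmonic mean.
Total thickness L = 7.08 + 13.9 = 20.98 m.
Σ(b_i/K_i) = 7.08/876 + 13.9/13.8 = 1.015 d.
K_eq = L / Σ(b_i/K_i) = 20.98 / 1.015 = 20.66 m/day.
Q = K_eq · A · (Δh/L) = 20.66 × 414 × (11.8/20.98) = 4811 m³/day.

4810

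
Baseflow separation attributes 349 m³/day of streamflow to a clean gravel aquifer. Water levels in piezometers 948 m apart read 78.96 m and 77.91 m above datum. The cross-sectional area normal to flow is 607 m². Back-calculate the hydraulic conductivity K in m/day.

Hydraulic gradient i = (78.96 − 77.91) / 948 = 1.05 / 948 = 0.001108.
From Q = K·A·i, K = Q / (A·i) = 349 / (607.0 × 0.001108) = 519.1 m/day.

519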